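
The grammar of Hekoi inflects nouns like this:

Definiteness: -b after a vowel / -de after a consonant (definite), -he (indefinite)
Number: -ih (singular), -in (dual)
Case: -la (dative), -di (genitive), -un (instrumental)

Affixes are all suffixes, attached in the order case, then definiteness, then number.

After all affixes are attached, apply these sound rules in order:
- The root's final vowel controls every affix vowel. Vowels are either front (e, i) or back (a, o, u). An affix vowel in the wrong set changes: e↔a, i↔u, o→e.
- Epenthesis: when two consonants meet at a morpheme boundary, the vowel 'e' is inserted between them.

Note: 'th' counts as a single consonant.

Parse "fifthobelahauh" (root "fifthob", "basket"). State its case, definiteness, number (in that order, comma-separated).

Segment: fifthob-la-he-ih.
case: -la → dative.
definiteness: -he → indefinite.
number: -ih → singular.

dative, indefinite, singular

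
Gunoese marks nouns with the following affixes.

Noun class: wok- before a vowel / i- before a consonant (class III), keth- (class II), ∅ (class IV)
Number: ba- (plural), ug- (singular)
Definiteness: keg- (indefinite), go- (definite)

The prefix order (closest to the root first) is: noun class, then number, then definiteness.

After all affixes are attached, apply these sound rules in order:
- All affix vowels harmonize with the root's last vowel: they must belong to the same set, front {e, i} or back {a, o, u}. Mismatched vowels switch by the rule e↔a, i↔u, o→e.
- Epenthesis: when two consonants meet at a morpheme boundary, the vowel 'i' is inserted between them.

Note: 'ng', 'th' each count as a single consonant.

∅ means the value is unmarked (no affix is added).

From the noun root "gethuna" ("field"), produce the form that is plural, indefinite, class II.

Attach noun class class II keth- → kethgethuna.
Attach number plural ba- → bakethgethuna.
Attach definiteness indefinite keg- → kegbakethgethuna.
Apply vowel harmony: kegbakethgethuna → kagbakathgethuna.
Apply epenthesis: kagbakathgethuna → kagibakathigethuna.

kagibakathigethuna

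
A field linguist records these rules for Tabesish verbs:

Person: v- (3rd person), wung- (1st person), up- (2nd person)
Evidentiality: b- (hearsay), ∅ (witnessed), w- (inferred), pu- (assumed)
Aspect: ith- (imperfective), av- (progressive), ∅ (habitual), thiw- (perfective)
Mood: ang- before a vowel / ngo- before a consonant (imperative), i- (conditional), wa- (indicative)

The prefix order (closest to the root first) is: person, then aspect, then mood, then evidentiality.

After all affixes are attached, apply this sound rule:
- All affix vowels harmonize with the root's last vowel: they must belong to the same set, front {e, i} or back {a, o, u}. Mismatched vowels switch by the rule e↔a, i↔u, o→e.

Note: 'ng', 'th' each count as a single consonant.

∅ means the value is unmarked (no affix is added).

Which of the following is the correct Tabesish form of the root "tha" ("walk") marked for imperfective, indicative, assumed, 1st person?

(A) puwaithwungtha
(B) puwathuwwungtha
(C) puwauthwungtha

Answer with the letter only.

C

Attach person 1st person wung- → wungtha.
Attach aspect imperfective ith- → ithwungtha.
Attach mood indicative wa- → waithwungtha.
Attach evidentiality assumed pu- → puwaithwungtha.
Apply vowel harmony: puwaithwungtha → puwauthwungtha.
So the correct form is puwauthwungtha, option (C).
(A) puwaithwungtha is wrong: it fails to apply the sound rule(s).
(B) puwathuwwungtha is wrong: it uses perfective instead of imperfective for aspect.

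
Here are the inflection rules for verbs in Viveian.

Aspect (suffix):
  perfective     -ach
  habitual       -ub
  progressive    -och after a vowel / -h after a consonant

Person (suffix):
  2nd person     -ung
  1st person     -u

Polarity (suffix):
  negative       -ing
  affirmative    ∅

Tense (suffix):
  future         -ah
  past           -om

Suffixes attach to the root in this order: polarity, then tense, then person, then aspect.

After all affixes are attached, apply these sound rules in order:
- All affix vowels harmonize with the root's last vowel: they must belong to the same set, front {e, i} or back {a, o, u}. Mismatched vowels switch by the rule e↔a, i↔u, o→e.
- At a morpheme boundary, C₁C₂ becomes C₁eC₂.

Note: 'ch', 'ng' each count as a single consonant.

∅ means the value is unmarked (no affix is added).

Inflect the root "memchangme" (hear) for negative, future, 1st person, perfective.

Attach polarity negative -ing → memchangmeing.
Attach tense future -ah → memchangmeingah.
Attach person 1st person -u → memchangmeingahu.
Attach aspect perfective -ach → memchangmeingahuach.
Apply vowel harmony: memchangmeingahuach → memchangmeingehiech.
Epenthesis: no change.

memchangmeingehiech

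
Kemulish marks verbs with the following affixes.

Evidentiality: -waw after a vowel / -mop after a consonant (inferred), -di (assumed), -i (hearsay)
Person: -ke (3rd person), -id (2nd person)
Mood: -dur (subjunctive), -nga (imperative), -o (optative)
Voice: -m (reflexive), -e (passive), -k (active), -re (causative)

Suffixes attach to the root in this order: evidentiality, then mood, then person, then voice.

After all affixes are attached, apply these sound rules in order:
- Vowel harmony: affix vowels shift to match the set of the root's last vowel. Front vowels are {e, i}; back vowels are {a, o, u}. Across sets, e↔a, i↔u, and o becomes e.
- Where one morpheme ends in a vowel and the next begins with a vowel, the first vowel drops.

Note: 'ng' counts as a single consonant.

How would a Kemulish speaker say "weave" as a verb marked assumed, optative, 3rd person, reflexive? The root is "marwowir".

marwowirdekem

Attach evidentiality assumed -di → marwowirdi.
Attach mood optative -o → marwowirdio.
Attach person 3rd person -ke → marwowirdioke.
Attach voice reflexive -m → marwowirdiokem.
Apply vowel harmony: marwowirdiokem → marwowirdiekem.
Apply vowel deletion: marwowirdiekem → marwowirdekem.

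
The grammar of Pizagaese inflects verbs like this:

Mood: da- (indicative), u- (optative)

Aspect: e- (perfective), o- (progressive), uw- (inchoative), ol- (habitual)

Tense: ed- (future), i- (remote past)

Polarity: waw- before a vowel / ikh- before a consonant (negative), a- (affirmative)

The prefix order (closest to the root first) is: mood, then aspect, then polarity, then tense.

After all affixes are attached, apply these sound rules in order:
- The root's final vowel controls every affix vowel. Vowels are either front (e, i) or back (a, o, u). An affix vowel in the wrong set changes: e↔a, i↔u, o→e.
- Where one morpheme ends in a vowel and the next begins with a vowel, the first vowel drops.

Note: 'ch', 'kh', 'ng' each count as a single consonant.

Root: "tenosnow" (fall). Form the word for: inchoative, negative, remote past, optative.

uwawuwutenosnow

Attach mood optative u- → utenosnow.
Attach aspect inchoative uw- → uwutenosnow.
Attach polarity negative waw- (before vowel 'u') → wawuwutenosnow.
Attach tense remote past i- → iwawuwutenosnow.
Apply vowel harmony: iwawuwutenosnow → uwawuwutenosnow.
Vowel deletion: no change.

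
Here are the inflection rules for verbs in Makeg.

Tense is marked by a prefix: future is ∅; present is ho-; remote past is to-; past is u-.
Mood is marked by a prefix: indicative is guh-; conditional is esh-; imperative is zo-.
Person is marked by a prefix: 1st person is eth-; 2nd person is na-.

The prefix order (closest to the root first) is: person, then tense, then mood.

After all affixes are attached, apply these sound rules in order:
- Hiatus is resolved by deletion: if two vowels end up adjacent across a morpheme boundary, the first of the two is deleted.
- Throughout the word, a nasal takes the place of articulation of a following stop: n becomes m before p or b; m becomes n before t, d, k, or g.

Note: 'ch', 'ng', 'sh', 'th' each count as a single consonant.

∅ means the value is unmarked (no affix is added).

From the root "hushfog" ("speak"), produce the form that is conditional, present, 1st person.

eshhethhushfog

Attach person 1st person eth- → ethhushfog.
Attach tense present ho- → hoethhushfog.
Attach mood conditional esh- → eshhoethhushfog.
Apply vowel deletion: eshhoethhushfog → eshhethhushfog.
Nasal assimilation: no change.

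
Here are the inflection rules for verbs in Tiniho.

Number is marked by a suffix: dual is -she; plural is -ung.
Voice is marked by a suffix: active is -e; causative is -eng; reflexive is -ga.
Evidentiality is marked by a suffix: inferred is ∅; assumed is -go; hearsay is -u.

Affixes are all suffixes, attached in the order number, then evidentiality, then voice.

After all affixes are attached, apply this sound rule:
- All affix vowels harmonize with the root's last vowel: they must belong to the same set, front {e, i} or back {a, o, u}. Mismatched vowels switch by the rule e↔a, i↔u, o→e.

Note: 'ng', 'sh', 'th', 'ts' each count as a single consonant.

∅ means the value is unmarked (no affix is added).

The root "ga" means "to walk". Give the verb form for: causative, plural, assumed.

gaunggoang

Attach number plural -ung → gaung.
Attach evidentiality assumed -go → gaunggo.
Attach voice causative -eng → gaunggoeng.
Apply vowel harmony: gaunggoeng → gaunggoang.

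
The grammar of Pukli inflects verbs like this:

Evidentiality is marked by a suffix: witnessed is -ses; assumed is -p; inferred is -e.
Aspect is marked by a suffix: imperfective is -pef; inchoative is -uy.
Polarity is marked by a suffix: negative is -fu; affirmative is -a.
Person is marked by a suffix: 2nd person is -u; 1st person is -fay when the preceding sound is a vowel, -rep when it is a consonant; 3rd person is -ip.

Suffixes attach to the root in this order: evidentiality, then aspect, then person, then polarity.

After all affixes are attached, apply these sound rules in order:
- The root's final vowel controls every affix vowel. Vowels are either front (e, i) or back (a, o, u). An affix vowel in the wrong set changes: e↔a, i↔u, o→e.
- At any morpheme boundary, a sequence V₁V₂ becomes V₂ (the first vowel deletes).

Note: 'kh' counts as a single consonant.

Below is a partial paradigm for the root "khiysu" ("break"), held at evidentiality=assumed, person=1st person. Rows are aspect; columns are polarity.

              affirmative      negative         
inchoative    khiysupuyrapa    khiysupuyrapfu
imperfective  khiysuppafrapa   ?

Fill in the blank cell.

Attach evidentiality assumed -p → khiysup.
Attach aspect imperfective -pef → khiysuppef.
Attach person 1st person -rep (after consonant 'f') → khiysuppefrep.
Attach polarity negative -fu → khiysuppefrepfu.
Apply vowel harmony: khiysuppefrepfu → khiysuppafrapfu.
Vowel deletion: no change.

khiysuppafrapfu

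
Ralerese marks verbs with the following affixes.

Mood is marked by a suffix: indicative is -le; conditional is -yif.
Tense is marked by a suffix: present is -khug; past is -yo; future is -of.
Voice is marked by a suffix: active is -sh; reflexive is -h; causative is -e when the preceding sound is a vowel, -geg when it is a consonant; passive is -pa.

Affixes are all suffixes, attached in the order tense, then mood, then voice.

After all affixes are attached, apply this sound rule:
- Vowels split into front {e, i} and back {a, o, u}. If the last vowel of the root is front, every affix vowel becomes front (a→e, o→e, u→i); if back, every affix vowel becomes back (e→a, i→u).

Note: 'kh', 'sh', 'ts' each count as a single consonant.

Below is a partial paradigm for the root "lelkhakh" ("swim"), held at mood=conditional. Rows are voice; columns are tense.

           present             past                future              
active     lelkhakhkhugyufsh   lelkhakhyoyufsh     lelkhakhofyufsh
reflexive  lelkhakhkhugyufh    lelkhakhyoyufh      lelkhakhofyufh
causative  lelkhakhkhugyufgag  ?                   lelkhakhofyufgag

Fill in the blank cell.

Attach tense past -yo → lelkhakhyo.
Attach mood conditional -yif → lelkhakhyoyif.
Attach voice causative -geg (after consonant 'f') → lelkhakhyoyifgeg.
Apply vowel harmony: lelkhakhyoyifgeg → lelkhakhyoyufgag.

lelkhakhyoyufgag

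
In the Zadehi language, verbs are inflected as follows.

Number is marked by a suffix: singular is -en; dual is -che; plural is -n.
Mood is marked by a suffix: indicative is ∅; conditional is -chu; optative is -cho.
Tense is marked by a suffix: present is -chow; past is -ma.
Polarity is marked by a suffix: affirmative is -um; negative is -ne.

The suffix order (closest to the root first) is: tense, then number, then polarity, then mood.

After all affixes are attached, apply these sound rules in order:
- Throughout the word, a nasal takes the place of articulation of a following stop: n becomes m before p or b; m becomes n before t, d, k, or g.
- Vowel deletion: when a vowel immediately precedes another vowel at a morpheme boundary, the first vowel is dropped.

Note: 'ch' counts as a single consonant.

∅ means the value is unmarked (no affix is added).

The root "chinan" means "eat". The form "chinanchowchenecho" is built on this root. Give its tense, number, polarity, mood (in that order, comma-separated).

present, dual, negative, optative

Segment: chinan-chow-che-ne-cho.
tense: -chow → present.
number: -che → dual.
polarity: -ne → negative.
mood: -cho → optative.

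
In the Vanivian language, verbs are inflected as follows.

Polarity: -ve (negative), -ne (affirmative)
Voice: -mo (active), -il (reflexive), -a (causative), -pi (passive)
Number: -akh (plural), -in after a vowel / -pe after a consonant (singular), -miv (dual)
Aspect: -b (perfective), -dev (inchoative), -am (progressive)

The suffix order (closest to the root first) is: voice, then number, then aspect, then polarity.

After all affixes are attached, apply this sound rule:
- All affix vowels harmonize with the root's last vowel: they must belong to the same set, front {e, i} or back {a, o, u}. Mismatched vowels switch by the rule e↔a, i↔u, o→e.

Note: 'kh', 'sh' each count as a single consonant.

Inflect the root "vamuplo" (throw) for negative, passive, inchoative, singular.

Attach voice passive -pi → vamuplopi.
Attach number singular -in (after vowel 'i') → vamuplopiin.
Attach aspect inchoative -dev → vamuplopiindev.
Attach polarity negative -ve → vamuplopiindevve.
Apply vowel harmony: vamuplopiindevve → vamuplopuundavva.

vamuplopuundavva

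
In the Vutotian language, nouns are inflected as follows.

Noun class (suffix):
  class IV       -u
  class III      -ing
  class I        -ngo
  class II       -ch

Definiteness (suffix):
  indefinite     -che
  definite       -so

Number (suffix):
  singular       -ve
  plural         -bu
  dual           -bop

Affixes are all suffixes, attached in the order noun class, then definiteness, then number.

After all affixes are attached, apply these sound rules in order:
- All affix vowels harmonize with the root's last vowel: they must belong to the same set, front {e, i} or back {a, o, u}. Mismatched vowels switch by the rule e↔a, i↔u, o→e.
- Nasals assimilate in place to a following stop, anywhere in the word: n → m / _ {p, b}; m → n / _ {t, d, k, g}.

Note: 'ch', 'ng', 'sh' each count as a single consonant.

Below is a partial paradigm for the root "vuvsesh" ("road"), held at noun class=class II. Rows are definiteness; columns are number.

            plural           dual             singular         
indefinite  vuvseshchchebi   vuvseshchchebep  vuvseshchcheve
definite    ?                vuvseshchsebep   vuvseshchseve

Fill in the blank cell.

Attach noun class class II -ch → vuvseshch.
Attach definiteness definite -so → vuvseshchso.
Attach number plural -bu → vuvseshchsobu.
Apply vowel harmony: vuvseshchsobu → vuvseshchsebi.
Nasal assimilation: no change.

vuvseshchsebi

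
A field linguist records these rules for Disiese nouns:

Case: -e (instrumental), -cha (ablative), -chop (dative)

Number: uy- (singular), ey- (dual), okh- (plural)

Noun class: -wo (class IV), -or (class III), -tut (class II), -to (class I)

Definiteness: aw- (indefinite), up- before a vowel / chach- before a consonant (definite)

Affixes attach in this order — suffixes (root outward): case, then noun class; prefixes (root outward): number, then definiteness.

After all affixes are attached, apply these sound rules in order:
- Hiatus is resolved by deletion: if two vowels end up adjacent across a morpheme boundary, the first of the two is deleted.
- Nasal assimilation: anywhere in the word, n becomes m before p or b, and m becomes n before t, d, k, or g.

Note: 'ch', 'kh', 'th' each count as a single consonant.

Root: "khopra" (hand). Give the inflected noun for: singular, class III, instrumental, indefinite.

Attach number singular uy- → uykhopra.
Attach case instrumental -e → uykhoprae.
Attach noun class class III -or → uykhopraeor.
Attach definiteness indefinite aw- → awuykhopraeor.
Apply vowel deletion: awuykhopraeor → awuykhopror.
Nasal assimilation: no change.

awuykhopror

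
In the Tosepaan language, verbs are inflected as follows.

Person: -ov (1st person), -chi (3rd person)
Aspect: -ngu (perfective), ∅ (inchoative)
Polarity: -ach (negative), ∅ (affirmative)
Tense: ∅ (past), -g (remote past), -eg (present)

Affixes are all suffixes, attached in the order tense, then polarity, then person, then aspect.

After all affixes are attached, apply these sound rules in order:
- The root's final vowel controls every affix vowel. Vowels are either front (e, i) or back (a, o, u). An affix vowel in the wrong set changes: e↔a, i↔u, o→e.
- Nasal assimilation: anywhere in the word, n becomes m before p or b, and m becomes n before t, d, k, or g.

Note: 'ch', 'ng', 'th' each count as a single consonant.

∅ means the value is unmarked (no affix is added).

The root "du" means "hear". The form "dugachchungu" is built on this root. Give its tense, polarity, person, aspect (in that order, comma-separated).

remote past, negative, 3rd person, perfective

Segment: du-g-ach-chi-ngu.
tense: -g → remote past.
polarity: -ach → negative.
person: -chi → 3rd person.
aspect: -ngu → perfective.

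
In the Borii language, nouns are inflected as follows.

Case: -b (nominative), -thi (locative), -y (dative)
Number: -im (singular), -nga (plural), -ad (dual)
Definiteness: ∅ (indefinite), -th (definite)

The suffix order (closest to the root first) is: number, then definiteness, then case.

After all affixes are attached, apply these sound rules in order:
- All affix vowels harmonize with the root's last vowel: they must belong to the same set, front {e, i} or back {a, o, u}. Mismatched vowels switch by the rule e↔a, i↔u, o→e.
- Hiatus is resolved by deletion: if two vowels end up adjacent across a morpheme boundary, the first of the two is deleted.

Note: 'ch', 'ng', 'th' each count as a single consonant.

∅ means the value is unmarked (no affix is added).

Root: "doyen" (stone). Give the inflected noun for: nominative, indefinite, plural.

Attach number plural -nga → doyennga.
definiteness = indefinite: zero marking, form stays doyennga.
Attach case nominative -b → doyenngab.
Apply vowel harmony: doyenngab → doyenngeb.
Vowel deletion: no change.

doyenngeb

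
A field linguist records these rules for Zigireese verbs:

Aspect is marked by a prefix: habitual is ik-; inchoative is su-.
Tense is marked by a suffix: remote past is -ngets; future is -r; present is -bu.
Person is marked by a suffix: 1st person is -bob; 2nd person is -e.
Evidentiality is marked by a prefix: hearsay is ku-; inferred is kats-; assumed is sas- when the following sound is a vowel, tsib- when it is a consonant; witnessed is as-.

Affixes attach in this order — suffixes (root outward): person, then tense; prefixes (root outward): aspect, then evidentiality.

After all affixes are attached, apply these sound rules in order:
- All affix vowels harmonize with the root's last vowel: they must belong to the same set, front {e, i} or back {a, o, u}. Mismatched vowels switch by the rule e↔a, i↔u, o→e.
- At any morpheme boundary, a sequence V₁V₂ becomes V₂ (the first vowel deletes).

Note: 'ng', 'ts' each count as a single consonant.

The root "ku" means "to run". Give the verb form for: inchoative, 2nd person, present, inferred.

Attach person 2nd person -e → kue.
Attach aspect inchoative su- → sukue.
Attach tense present -bu → sukuebu.
Attach evidentiality inferred kats- → katssukuebu.
Apply vowel harmony: katssukuebu → katssukuabu.
Apply vowel deletion: katssukuabu → katssukabu.

katssukabu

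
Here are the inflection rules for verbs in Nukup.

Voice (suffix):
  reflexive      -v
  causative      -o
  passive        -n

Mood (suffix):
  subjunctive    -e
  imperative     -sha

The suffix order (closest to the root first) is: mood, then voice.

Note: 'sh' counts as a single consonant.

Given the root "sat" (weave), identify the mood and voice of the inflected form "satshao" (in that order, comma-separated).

imperative, causative

Segment: sat-sha-o.
mood: -sha → imperative.
voice: -o → causative.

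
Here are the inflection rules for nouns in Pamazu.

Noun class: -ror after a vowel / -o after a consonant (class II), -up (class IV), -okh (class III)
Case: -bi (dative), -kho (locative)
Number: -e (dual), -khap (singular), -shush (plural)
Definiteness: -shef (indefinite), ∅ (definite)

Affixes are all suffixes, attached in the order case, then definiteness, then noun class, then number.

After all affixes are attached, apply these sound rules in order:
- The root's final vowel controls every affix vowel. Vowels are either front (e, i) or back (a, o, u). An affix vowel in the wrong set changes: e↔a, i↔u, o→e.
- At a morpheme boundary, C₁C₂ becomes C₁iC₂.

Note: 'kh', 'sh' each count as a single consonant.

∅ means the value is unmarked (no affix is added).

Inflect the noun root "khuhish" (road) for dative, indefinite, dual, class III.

khuhishibishefekhe

Attach case dative -bi → khuhishbi.
Attach definiteness indefinite -shef → khuhishbishef.
Attach noun class class III -okh → khuhishbishefokh.
Attach number dual -e → khuhishbishefokhe.
Apply vowel harmony: khuhishbishefokhe → khuhishbishefekhe.
Apply epenthesis: khuhishbishefekhe → khuhishibishefekhe.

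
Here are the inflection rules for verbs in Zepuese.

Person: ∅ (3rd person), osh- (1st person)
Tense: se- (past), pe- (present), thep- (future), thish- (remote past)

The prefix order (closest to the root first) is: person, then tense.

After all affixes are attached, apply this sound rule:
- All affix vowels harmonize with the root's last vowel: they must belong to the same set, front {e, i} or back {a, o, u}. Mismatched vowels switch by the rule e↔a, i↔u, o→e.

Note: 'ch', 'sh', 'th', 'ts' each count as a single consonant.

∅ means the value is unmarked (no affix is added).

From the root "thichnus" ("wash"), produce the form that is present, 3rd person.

pathichnus

person = 3rd person: zero marking, form stays thichnus.
Attach tense present pe- → pethichnus.
Apply vowel harmony: pethichnus → pathichnus.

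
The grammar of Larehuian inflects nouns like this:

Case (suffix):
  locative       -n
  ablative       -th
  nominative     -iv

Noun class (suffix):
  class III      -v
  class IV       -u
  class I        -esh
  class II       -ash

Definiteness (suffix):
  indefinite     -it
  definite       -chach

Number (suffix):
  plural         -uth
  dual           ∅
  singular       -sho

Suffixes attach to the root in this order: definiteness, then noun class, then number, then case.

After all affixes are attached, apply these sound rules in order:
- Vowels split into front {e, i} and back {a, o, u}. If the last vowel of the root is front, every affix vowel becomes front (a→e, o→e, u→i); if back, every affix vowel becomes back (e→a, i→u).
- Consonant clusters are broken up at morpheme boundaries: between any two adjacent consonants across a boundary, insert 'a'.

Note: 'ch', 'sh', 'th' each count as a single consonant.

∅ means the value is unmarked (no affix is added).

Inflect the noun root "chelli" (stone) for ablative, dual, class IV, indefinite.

Attach definiteness indefinite -it → chelliit.
Attach noun class class IV -u → chelliitu.
number = dual: zero marking, form stays chelliitu.
Attach case ablative -th → chelliituth.
Apply vowel harmony: chelliituth → chelliitith.
Epenthesis: no change.

chelliitith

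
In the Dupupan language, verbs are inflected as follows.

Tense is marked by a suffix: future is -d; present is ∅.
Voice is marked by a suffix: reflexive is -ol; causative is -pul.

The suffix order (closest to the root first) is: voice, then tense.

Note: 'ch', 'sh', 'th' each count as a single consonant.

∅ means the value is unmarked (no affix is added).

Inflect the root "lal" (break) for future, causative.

lalpuld

Attach voice causative -pul → lalpul.
Attach tense future -d → lalpuld.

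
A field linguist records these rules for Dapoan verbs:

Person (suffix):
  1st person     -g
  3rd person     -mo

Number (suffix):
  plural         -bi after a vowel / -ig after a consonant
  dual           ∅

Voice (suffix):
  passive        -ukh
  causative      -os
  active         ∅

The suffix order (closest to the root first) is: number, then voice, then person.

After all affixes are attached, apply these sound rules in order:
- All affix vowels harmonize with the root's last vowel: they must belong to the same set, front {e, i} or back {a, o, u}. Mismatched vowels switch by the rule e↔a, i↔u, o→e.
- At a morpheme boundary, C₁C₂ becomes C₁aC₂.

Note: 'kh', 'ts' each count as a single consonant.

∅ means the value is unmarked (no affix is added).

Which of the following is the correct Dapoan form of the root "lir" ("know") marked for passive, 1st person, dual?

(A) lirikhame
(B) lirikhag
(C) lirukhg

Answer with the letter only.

B

number = dual: zero marking, form stays lir.
Attach voice passive -ukh → lirukh.
Attach person 1st person -g → lirukhg.
Apply vowel harmony: lirukhg → lirikhg.
Apply epenthesis: lirikhg → lirikhag.
So the correct form is lirikhag, option (B).
(A) lirikhame is wrong: it uses 3rd person instead of 1st person for person.
(C) lirukhg is wrong: it fails to apply the sound rule(s).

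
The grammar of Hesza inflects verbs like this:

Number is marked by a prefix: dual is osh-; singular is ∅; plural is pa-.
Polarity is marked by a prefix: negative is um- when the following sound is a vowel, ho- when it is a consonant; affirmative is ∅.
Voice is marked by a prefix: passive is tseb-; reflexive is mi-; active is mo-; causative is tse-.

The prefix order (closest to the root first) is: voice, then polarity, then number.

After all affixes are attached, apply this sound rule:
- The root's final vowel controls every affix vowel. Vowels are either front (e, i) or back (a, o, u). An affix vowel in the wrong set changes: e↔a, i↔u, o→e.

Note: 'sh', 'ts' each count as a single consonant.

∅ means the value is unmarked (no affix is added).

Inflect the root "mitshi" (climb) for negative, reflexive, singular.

hemimitshi

Attach voice reflexive mi- → mimitshi.
Attach polarity negative ho- (before consonant 'm') → homimitshi.
number = singular: zero marking, form stays homimitshi.
Apply vowel harmony: homimitshi → hemimitshi.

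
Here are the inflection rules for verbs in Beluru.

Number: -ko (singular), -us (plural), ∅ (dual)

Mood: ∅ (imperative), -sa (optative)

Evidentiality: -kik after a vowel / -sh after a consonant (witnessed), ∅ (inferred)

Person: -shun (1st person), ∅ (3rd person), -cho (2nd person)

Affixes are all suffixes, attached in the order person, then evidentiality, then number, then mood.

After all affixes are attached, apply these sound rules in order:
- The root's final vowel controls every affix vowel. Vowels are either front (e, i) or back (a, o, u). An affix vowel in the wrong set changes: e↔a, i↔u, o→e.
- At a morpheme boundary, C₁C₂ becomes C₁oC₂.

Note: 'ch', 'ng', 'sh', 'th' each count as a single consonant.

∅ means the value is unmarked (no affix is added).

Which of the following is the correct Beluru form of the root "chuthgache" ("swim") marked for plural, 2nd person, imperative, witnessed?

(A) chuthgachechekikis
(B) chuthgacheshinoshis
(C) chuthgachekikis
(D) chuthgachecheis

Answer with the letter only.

A

Attach person 2nd person -cho → chuthgachecho.
Attach evidentiality witnessed -kik (after vowel 'o') → chuthgachechokik.
Attach number plural -us → chuthgachechokikus.
mood = imperative: zero marking, form stays chuthgachechokikus.
Apply vowel harmony: chuthgachechokikus → chuthgachechekikis.
Epenthesis: no change.
So the correct form is chuthgachechekikis, option (A).
(C) chuthgachekikis is wrong: it uses 3rd person instead of 2nd person for person.
(B) chuthgacheshinoshis is wrong: it uses 1st person instead of 2nd person for person.
(D) chuthgachecheis is wrong: it uses inferred instead of witnessed for evidentiality.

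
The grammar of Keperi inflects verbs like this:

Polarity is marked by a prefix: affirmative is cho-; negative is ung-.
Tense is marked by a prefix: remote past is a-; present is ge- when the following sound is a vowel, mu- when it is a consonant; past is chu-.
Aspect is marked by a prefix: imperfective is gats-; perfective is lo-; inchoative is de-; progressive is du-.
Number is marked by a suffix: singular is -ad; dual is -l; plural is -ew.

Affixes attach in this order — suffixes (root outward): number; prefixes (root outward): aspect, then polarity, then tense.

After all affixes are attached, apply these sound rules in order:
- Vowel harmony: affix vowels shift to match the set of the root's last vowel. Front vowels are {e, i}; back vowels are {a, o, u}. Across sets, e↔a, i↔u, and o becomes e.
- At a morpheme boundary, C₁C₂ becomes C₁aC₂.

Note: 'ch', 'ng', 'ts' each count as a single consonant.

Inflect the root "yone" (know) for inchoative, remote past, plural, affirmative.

echedeyoneew

Attach aspect inchoative de- → deyone.
Attach polarity affirmative cho- → chodeyone.
Attach number plural -ew → chodeyoneew.
Attach tense remote past a- → achodeyoneew.
Apply vowel harmony: achodeyoneew → echedeyoneew.
Epenthesis: no change.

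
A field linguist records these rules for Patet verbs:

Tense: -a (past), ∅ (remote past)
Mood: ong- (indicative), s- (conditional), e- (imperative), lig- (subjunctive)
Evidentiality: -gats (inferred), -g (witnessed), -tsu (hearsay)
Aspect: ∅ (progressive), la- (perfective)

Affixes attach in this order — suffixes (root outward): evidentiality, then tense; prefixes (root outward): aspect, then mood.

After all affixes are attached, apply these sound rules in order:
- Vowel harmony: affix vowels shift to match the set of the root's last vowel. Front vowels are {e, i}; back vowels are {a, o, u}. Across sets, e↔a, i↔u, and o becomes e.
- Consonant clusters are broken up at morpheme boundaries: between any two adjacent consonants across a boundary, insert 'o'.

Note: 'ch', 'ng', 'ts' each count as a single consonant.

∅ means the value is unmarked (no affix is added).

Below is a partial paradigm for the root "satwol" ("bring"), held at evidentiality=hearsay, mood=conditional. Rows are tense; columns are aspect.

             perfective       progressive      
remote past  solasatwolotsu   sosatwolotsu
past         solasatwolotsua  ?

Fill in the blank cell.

aspect = progressive: zero marking, form stays satwol.
Attach evidentiality hearsay -tsu → satwoltsu.
Attach mood conditional s- → ssatwoltsu.
Attach tense past -a → ssatwoltsua.
Vowel harmony: no change.
Apply epenthesis: ssatwoltsua → sosatwolotsua.

sosatwolotsua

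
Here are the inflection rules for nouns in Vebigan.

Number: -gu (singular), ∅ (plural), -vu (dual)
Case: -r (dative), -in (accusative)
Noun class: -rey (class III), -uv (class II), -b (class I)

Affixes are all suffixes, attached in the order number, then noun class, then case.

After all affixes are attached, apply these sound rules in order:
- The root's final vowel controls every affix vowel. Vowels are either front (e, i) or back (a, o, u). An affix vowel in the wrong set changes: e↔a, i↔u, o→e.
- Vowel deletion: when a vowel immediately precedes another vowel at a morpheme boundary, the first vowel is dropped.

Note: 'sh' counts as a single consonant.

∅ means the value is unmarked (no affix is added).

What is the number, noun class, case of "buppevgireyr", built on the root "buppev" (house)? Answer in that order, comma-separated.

singular, class III, dative

Segment: buppev-gu-rey-r.
number: -gu → singular.
noun class: -rey → class III.
case: -r → dative.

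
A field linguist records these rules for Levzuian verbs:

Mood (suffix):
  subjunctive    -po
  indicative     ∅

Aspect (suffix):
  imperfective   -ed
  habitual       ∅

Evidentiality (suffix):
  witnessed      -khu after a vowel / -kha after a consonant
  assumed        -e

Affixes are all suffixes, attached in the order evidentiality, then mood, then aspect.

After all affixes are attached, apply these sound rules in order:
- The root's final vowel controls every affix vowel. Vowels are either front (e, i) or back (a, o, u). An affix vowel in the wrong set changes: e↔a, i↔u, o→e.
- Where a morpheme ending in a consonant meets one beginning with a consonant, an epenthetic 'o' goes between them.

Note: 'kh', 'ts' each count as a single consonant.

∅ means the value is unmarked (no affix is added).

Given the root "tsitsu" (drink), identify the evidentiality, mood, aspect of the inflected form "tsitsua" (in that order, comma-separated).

assumed, indicative, habitual

Segment: tsitsu-e.
evidentiality: -e → assumed.
mood: ∅ → indicative.
aspect: ∅ → habitual.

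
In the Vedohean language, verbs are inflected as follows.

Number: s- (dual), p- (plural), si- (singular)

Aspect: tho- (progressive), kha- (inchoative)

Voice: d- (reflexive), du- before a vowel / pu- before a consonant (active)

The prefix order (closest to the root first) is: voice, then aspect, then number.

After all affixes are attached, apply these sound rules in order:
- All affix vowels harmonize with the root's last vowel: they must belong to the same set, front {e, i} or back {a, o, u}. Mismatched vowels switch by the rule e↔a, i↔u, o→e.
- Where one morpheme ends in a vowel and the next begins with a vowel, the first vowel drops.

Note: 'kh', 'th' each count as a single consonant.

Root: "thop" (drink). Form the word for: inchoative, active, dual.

Attach voice active pu- (before consonant 'th') → puthop.
Attach aspect inchoative kha- → khaputhop.
Attach number dual s- → skhaputhop.
Vowel harmony: no change.
Vowel deletion: no change.

skhaputhop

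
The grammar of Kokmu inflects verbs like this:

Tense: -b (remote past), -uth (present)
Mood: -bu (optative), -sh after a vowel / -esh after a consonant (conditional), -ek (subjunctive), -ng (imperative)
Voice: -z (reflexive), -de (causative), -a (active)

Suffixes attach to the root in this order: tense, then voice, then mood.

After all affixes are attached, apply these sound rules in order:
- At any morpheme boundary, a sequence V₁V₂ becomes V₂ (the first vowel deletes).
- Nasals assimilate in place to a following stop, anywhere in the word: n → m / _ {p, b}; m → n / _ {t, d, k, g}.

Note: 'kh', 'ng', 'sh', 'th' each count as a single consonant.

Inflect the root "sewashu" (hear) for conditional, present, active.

sewashuthash

Attach tense present -uth → sewashuuth.
Attach voice active -a → sewashuutha.
Attach mood conditional -sh (after vowel 'a') → sewashuuthash.
Apply vowel deletion: sewashuuthash → sewashuthash.
Nasal assimilation: no change.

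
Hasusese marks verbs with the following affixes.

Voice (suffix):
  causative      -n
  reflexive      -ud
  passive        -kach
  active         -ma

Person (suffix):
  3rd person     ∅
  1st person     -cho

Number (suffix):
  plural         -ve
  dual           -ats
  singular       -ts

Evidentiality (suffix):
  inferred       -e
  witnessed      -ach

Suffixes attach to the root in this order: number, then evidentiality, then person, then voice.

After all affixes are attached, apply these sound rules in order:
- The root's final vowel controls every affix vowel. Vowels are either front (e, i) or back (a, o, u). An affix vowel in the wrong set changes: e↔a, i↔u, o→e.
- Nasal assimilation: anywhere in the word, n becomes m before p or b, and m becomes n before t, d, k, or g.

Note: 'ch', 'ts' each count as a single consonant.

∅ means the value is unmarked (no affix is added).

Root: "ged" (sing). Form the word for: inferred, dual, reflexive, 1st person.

gedetsecheid

Attach number dual -ats → gedats.
Attach evidentiality inferred -e → gedatse.
Attach person 1st person -cho → gedatsecho.
Attach voice reflexive -ud → gedatsechoud.
Apply vowel harmony: gedatsechoud → gedetsecheid.
Nasal assimilation: no change.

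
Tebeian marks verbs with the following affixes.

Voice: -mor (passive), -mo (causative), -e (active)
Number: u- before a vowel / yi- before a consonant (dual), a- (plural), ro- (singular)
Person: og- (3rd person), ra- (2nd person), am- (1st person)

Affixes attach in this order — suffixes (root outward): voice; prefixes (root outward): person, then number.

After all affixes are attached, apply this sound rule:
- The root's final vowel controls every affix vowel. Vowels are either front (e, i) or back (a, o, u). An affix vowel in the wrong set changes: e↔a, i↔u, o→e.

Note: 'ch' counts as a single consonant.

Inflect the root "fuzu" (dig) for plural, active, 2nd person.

arafuzua

Attach voice active -e → fuzue.
Attach person 2nd person ra- → rafuzue.
Attach number plural a- → arafuzue.
Apply vowel harmony: arafuzue → arafuzua.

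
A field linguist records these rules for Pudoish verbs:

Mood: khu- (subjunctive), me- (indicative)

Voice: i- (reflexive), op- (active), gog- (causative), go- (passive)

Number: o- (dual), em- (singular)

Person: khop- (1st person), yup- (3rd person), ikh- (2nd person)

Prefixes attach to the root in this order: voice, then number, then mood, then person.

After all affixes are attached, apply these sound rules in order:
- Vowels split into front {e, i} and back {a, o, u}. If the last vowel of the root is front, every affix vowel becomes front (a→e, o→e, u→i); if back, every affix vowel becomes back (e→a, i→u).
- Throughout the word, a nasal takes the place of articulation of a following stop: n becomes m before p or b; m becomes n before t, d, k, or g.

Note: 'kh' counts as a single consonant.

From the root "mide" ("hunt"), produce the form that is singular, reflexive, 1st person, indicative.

khepmeemimide

Attach voice reflexive i- → imide.
Attach number singular em- → emimide.
Attach mood indicative me- → meemimide.
Attach person 1st person khop- → khopmeemimide.
Apply vowel harmony: khopmeemimide → khepmeemimide.
Nasal assimilation: no change.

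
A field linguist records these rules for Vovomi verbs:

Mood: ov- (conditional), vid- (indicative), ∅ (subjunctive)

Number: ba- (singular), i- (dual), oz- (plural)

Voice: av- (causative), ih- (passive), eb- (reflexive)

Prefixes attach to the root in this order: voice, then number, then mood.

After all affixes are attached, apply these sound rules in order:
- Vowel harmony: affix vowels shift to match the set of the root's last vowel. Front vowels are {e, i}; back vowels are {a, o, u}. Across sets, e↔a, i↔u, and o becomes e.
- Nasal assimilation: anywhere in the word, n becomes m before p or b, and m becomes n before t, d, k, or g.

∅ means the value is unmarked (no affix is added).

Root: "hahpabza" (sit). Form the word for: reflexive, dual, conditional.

Attach voice reflexive eb- → ebhahpabza.
Attach number dual i- → iebhahpabza.
Attach mood conditional ov- → oviebhahpabza.
Apply vowel harmony: oviebhahpabza → ovuabhahpabza.
Nasal assimilation: no change.

ovuabhahpabza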